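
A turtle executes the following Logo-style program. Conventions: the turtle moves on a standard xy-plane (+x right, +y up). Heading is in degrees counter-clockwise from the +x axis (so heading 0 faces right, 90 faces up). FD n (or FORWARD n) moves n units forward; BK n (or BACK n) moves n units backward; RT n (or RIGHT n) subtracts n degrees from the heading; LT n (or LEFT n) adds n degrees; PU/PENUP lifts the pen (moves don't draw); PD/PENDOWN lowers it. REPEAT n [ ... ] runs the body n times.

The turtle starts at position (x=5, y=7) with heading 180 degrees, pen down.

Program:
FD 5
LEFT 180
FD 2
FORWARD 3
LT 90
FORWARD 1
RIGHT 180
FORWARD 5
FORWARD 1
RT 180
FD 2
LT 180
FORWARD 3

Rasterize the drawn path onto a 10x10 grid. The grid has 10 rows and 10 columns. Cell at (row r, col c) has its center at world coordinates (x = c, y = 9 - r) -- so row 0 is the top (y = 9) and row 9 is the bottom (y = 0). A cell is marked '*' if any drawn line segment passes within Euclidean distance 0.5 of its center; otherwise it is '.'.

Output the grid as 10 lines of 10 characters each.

Answer: ..........
.....*....
******....
.....*....
.....*....
.....*....
.....*....
.....*....
.....*....
..........

Derivation:
Segment 0: (5,7) -> (0,7)
Segment 1: (0,7) -> (2,7)
Segment 2: (2,7) -> (5,7)
Segment 3: (5,7) -> (5,8)
Segment 4: (5,8) -> (5,3)
Segment 5: (5,3) -> (5,2)
Segment 6: (5,2) -> (5,4)
Segment 7: (5,4) -> (5,1)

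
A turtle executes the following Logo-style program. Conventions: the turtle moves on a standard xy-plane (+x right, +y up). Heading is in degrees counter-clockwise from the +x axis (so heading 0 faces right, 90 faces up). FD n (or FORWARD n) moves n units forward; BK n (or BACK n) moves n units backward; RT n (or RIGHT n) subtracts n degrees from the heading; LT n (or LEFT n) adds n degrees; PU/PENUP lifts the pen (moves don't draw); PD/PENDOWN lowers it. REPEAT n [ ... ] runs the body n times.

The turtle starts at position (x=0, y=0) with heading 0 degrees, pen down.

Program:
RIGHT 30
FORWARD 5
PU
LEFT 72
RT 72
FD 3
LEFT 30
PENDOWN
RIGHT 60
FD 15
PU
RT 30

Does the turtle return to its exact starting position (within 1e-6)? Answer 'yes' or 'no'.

Answer: no

Derivation:
Executing turtle program step by step:
Start: pos=(0,0), heading=0, pen down
RT 30: heading 0 -> 330
FD 5: (0,0) -> (4.33,-2.5) [heading=330, draw]
PU: pen up
LT 72: heading 330 -> 42
RT 72: heading 42 -> 330
FD 3: (4.33,-2.5) -> (6.928,-4) [heading=330, move]
LT 30: heading 330 -> 0
PD: pen down
RT 60: heading 0 -> 300
FD 15: (6.928,-4) -> (14.428,-16.99) [heading=300, draw]
PU: pen up
RT 30: heading 300 -> 270
Final: pos=(14.428,-16.99), heading=270, 2 segment(s) drawn

Start position: (0, 0)
Final position: (14.428, -16.99)
Distance = 22.29; >= 1e-6 -> NOT closed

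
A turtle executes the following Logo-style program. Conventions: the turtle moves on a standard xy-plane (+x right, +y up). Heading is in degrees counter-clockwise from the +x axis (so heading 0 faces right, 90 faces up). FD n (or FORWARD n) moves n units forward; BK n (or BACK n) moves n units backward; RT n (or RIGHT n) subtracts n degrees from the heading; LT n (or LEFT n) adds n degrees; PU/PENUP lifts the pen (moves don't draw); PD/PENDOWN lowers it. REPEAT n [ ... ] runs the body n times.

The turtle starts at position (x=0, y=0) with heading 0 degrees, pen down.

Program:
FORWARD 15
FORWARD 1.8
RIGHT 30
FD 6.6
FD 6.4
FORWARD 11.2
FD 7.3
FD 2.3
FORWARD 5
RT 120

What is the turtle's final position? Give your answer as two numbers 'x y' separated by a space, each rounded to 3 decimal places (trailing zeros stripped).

Executing turtle program step by step:
Start: pos=(0,0), heading=0, pen down
FD 15: (0,0) -> (15,0) [heading=0, draw]
FD 1.8: (15,0) -> (16.8,0) [heading=0, draw]
RT 30: heading 0 -> 330
FD 6.6: (16.8,0) -> (22.516,-3.3) [heading=330, draw]
FD 6.4: (22.516,-3.3) -> (28.058,-6.5) [heading=330, draw]
FD 11.2: (28.058,-6.5) -> (37.758,-12.1) [heading=330, draw]
FD 7.3: (37.758,-12.1) -> (44.08,-15.75) [heading=330, draw]
FD 2.3: (44.08,-15.75) -> (46.072,-16.9) [heading=330, draw]
FD 5: (46.072,-16.9) -> (50.402,-19.4) [heading=330, draw]
RT 120: heading 330 -> 210
Final: pos=(50.402,-19.4), heading=210, 8 segment(s) drawn

Answer: 50.402 -19.4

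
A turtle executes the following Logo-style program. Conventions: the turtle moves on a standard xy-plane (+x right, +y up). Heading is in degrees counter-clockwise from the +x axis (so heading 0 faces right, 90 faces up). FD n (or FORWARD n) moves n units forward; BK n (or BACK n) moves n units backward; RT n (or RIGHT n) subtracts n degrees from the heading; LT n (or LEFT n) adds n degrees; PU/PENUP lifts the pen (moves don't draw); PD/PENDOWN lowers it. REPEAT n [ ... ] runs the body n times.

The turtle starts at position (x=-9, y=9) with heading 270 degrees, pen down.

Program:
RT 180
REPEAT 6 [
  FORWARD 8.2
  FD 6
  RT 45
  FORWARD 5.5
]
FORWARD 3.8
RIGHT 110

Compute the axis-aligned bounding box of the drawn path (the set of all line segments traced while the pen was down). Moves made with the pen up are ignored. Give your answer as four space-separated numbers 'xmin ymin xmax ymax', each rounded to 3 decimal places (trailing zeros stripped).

Executing turtle program step by step:
Start: pos=(-9,9), heading=270, pen down
RT 180: heading 270 -> 90
REPEAT 6 [
  -- iteration 1/6 --
  FD 8.2: (-9,9) -> (-9,17.2) [heading=90, draw]
  FD 6: (-9,17.2) -> (-9,23.2) [heading=90, draw]
  RT 45: heading 90 -> 45
  FD 5.5: (-9,23.2) -> (-5.111,27.089) [heading=45, draw]
  -- iteration 2/6 --
  FD 8.2: (-5.111,27.089) -> (0.687,32.887) [heading=45, draw]
  FD 6: (0.687,32.887) -> (4.93,37.13) [heading=45, draw]
  RT 45: heading 45 -> 0
  FD 5.5: (4.93,37.13) -> (10.43,37.13) [heading=0, draw]
  -- iteration 3/6 --
  FD 8.2: (10.43,37.13) -> (18.63,37.13) [heading=0, draw]
  FD 6: (18.63,37.13) -> (24.63,37.13) [heading=0, draw]
  RT 45: heading 0 -> 315
  FD 5.5: (24.63,37.13) -> (28.519,33.241) [heading=315, draw]
  -- iteration 4/6 --
  FD 8.2: (28.519,33.241) -> (34.317,27.443) [heading=315, draw]
  FD 6: (34.317,27.443) -> (38.56,23.2) [heading=315, draw]
  RT 45: heading 315 -> 270
  FD 5.5: (38.56,23.2) -> (38.56,17.7) [heading=270, draw]
  -- iteration 5/6 --
  FD 8.2: (38.56,17.7) -> (38.56,9.5) [heading=270, draw]
  FD 6: (38.56,9.5) -> (38.56,3.5) [heading=270, draw]
  RT 45: heading 270 -> 225
  FD 5.5: (38.56,3.5) -> (34.671,-0.389) [heading=225, draw]
  -- iteration 6/6 --
  FD 8.2: (34.671,-0.389) -> (28.873,-6.187) [heading=225, draw]
  FD 6: (28.873,-6.187) -> (24.63,-10.43) [heading=225, draw]
  RT 45: heading 225 -> 180
  FD 5.5: (24.63,-10.43) -> (19.13,-10.43) [heading=180, draw]
]
FD 3.8: (19.13,-10.43) -> (15.33,-10.43) [heading=180, draw]
RT 110: heading 180 -> 70
Final: pos=(15.33,-10.43), heading=70, 19 segment(s) drawn

Segment endpoints: x in {-9, -5.111, 0.687, 4.93, 10.43, 15.33, 18.63, 19.13, 24.63, 24.63, 28.519, 28.873, 34.317, 34.671, 38.56}, y in {-10.43, -6.187, -0.389, 3.5, 9, 9.5, 17.2, 17.7, 23.2, 23.2, 27.089, 27.443, 32.887, 33.241, 37.13}
xmin=-9, ymin=-10.43, xmax=38.56, ymax=37.13

Answer: -9 -10.43 38.56 37.13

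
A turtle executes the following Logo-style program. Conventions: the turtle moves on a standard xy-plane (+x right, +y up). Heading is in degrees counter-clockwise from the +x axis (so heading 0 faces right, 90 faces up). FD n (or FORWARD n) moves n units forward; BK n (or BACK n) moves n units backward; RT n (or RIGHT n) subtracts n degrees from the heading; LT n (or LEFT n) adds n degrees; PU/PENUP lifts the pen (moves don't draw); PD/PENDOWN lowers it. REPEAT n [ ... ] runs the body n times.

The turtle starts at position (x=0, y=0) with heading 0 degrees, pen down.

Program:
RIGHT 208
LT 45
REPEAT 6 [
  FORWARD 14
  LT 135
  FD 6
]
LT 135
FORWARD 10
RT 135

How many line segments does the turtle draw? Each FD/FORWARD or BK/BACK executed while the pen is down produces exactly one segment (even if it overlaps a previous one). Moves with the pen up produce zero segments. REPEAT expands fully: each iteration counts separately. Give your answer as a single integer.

Answer: 13

Derivation:
Executing turtle program step by step:
Start: pos=(0,0), heading=0, pen down
RT 208: heading 0 -> 152
LT 45: heading 152 -> 197
REPEAT 6 [
  -- iteration 1/6 --
  FD 14: (0,0) -> (-13.388,-4.093) [heading=197, draw]
  LT 135: heading 197 -> 332
  FD 6: (-13.388,-4.093) -> (-8.091,-6.91) [heading=332, draw]
  -- iteration 2/6 --
  FD 14: (-8.091,-6.91) -> (4.271,-13.483) [heading=332, draw]
  LT 135: heading 332 -> 107
  FD 6: (4.271,-13.483) -> (2.516,-7.745) [heading=107, draw]
  -- iteration 3/6 --
  FD 14: (2.516,-7.745) -> (-1.577,5.643) [heading=107, draw]
  LT 135: heading 107 -> 242
  FD 6: (-1.577,5.643) -> (-4.394,0.346) [heading=242, draw]
  -- iteration 4/6 --
  FD 14: (-4.394,0.346) -> (-10.966,-12.015) [heading=242, draw]
  LT 135: heading 242 -> 17
  FD 6: (-10.966,-12.015) -> (-5.228,-10.261) [heading=17, draw]
  -- iteration 5/6 --
  FD 14: (-5.228,-10.261) -> (8.16,-6.168) [heading=17, draw]
  LT 135: heading 17 -> 152
  FD 6: (8.16,-6.168) -> (2.862,-3.351) [heading=152, draw]
  -- iteration 6/6 --
  FD 14: (2.862,-3.351) -> (-9.499,3.221) [heading=152, draw]
  LT 135: heading 152 -> 287
  FD 6: (-9.499,3.221) -> (-7.745,-2.516) [heading=287, draw]
]
LT 135: heading 287 -> 62
FD 10: (-7.745,-2.516) -> (-3.05,6.313) [heading=62, draw]
RT 135: heading 62 -> 287
Final: pos=(-3.05,6.313), heading=287, 13 segment(s) drawn
Segments drawn: 13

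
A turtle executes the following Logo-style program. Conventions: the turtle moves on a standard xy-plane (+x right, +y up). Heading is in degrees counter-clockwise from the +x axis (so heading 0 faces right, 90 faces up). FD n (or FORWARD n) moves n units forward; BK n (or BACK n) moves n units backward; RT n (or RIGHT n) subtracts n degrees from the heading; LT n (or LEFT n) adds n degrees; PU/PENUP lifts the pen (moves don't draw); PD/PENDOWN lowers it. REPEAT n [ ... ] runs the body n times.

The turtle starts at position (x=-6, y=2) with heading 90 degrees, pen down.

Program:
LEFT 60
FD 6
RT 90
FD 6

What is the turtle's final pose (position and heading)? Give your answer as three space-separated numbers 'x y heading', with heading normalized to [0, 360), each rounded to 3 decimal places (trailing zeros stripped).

Answer: -8.196 10.196 60

Derivation:
Executing turtle program step by step:
Start: pos=(-6,2), heading=90, pen down
LT 60: heading 90 -> 150
FD 6: (-6,2) -> (-11.196,5) [heading=150, draw]
RT 90: heading 150 -> 60
FD 6: (-11.196,5) -> (-8.196,10.196) [heading=60, draw]
Final: pos=(-8.196,10.196), heading=60, 2 segment(s) drawn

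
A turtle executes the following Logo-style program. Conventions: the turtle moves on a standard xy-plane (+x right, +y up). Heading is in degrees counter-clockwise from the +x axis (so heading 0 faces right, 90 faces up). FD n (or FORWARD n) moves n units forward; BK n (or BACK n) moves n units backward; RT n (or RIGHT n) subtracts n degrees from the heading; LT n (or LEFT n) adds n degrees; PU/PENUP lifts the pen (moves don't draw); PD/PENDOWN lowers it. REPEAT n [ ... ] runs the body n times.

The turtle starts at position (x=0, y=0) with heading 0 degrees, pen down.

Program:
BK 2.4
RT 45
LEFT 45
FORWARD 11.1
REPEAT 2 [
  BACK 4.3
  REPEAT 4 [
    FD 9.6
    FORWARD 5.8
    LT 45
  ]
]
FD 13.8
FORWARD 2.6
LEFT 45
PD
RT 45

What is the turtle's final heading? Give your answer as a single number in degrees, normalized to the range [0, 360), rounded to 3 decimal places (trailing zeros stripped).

Executing turtle program step by step:
Start: pos=(0,0), heading=0, pen down
BK 2.4: (0,0) -> (-2.4,0) [heading=0, draw]
RT 45: heading 0 -> 315
LT 45: heading 315 -> 0
FD 11.1: (-2.4,0) -> (8.7,0) [heading=0, draw]
REPEAT 2 [
  -- iteration 1/2 --
  BK 4.3: (8.7,0) -> (4.4,0) [heading=0, draw]
  REPEAT 4 [
    -- iteration 1/4 --
    FD 9.6: (4.4,0) -> (14,0) [heading=0, draw]
    FD 5.8: (14,0) -> (19.8,0) [heading=0, draw]
    LT 45: heading 0 -> 45
    -- iteration 2/4 --
    FD 9.6: (19.8,0) -> (26.588,6.788) [heading=45, draw]
    FD 5.8: (26.588,6.788) -> (30.689,10.889) [heading=45, draw]
    LT 45: heading 45 -> 90
    -- iteration 3/4 --
    FD 9.6: (30.689,10.889) -> (30.689,20.489) [heading=90, draw]
    FD 5.8: (30.689,20.489) -> (30.689,26.289) [heading=90, draw]
    LT 45: heading 90 -> 135
    -- iteration 4/4 --
    FD 9.6: (30.689,26.289) -> (23.901,33.078) [heading=135, draw]
    FD 5.8: (23.901,33.078) -> (19.8,37.179) [heading=135, draw]
    LT 45: heading 135 -> 180
  ]
  -- iteration 2/2 --
  BK 4.3: (19.8,37.179) -> (24.1,37.179) [heading=180, draw]
  REPEAT 4 [
    -- iteration 1/4 --
    FD 9.6: (24.1,37.179) -> (14.5,37.179) [heading=180, draw]
    FD 5.8: (14.5,37.179) -> (8.7,37.179) [heading=180, draw]
    LT 45: heading 180 -> 225
    -- iteration 2/4 --
    FD 9.6: (8.7,37.179) -> (1.912,30.391) [heading=225, draw]
    FD 5.8: (1.912,30.391) -> (-2.189,26.289) [heading=225, draw]
    LT 45: heading 225 -> 270
    -- iteration 3/4 --
    FD 9.6: (-2.189,26.289) -> (-2.189,16.689) [heading=270, draw]
    FD 5.8: (-2.189,16.689) -> (-2.189,10.889) [heading=270, draw]
    LT 45: heading 270 -> 315
    -- iteration 4/4 --
    FD 9.6: (-2.189,10.889) -> (4.599,4.101) [heading=315, draw]
    FD 5.8: (4.599,4.101) -> (8.7,0) [heading=315, draw]
    LT 45: heading 315 -> 0
  ]
]
FD 13.8: (8.7,0) -> (22.5,0) [heading=0, draw]
FD 2.6: (22.5,0) -> (25.1,0) [heading=0, draw]
LT 45: heading 0 -> 45
PD: pen down
RT 45: heading 45 -> 0
Final: pos=(25.1,0), heading=0, 22 segment(s) drawn

Answer: 0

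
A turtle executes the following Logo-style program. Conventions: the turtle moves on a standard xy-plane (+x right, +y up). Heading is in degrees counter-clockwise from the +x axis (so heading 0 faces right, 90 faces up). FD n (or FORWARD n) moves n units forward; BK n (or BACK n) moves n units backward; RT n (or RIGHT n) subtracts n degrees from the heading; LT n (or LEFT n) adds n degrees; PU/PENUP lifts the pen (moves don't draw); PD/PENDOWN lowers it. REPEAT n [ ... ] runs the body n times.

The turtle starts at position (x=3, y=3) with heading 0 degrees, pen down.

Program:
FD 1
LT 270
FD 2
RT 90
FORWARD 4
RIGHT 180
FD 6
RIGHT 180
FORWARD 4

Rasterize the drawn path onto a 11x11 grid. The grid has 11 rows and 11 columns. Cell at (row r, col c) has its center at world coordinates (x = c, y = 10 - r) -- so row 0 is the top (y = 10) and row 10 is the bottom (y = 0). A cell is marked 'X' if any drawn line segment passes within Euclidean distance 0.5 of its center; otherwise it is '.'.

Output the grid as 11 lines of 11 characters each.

Answer: ...........
...........
...........
...........
...........
...........
...........
...XX......
....X......
XXXXXXX....
...........

Derivation:
Segment 0: (3,3) -> (4,3)
Segment 1: (4,3) -> (4,1)
Segment 2: (4,1) -> (-0,1)
Segment 3: (-0,1) -> (6,1)
Segment 4: (6,1) -> (2,1)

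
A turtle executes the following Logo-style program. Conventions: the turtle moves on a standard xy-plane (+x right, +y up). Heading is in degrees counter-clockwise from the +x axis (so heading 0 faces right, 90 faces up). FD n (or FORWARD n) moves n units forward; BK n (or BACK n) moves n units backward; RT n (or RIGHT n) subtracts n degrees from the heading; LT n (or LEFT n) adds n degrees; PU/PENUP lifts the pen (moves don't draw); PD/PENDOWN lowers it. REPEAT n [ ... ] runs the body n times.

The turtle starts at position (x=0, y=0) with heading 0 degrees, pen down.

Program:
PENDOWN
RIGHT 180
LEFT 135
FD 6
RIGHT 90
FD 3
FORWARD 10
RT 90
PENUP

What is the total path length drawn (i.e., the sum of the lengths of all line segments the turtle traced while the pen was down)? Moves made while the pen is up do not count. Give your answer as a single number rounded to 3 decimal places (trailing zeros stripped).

Answer: 19

Derivation:
Executing turtle program step by step:
Start: pos=(0,0), heading=0, pen down
PD: pen down
RT 180: heading 0 -> 180
LT 135: heading 180 -> 315
FD 6: (0,0) -> (4.243,-4.243) [heading=315, draw]
RT 90: heading 315 -> 225
FD 3: (4.243,-4.243) -> (2.121,-6.364) [heading=225, draw]
FD 10: (2.121,-6.364) -> (-4.95,-13.435) [heading=225, draw]
RT 90: heading 225 -> 135
PU: pen up
Final: pos=(-4.95,-13.435), heading=135, 3 segment(s) drawn

Segment lengths:
  seg 1: (0,0) -> (4.243,-4.243), length = 6
  seg 2: (4.243,-4.243) -> (2.121,-6.364), length = 3
  seg 3: (2.121,-6.364) -> (-4.95,-13.435), length = 10
Total = 19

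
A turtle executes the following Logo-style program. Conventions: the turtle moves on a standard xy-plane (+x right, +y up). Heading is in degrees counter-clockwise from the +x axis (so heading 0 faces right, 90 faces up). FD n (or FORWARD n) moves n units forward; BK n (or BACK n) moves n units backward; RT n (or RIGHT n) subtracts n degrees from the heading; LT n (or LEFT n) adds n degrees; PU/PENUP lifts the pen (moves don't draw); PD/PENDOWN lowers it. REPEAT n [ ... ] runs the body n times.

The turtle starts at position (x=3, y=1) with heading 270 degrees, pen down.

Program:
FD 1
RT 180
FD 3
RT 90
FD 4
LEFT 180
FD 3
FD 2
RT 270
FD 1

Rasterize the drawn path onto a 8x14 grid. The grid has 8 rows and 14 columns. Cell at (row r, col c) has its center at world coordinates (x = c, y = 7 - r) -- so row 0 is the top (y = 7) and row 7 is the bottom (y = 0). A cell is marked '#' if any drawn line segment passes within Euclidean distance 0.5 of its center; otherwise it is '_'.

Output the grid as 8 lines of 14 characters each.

Segment 0: (3,1) -> (3,0)
Segment 1: (3,0) -> (3,3)
Segment 2: (3,3) -> (7,3)
Segment 3: (7,3) -> (4,3)
Segment 4: (4,3) -> (2,3)
Segment 5: (2,3) -> (2,2)

Answer: ______________
______________
______________
______________
__######______
__##__________
___#__________
___#__________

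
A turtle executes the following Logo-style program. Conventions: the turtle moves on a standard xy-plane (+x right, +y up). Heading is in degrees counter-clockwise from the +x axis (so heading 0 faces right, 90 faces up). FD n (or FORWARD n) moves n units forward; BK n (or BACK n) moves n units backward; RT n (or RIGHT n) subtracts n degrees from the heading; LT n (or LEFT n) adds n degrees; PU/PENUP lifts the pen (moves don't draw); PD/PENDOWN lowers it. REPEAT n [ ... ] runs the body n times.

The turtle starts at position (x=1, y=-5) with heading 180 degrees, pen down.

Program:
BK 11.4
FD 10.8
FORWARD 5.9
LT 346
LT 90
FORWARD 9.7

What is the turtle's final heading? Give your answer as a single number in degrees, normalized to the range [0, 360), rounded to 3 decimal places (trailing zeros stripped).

Answer: 256

Derivation:
Executing turtle program step by step:
Start: pos=(1,-5), heading=180, pen down
BK 11.4: (1,-5) -> (12.4,-5) [heading=180, draw]
FD 10.8: (12.4,-5) -> (1.6,-5) [heading=180, draw]
FD 5.9: (1.6,-5) -> (-4.3,-5) [heading=180, draw]
LT 346: heading 180 -> 166
LT 90: heading 166 -> 256
FD 9.7: (-4.3,-5) -> (-6.647,-14.412) [heading=256, draw]
Final: pos=(-6.647,-14.412), heading=256, 4 segment(s) drawn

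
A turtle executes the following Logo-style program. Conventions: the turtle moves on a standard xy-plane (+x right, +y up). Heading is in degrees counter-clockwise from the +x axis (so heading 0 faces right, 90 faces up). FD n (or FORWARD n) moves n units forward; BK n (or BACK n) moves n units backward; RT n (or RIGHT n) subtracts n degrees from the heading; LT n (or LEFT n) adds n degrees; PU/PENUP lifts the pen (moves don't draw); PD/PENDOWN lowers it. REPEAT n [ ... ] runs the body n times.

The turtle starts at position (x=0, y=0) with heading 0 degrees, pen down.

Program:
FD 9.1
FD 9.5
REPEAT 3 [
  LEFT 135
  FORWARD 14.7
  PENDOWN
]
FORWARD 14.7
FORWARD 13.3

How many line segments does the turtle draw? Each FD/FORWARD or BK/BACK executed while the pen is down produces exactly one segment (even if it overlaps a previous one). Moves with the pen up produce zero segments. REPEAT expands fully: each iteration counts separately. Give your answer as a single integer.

Answer: 7

Derivation:
Executing turtle program step by step:
Start: pos=(0,0), heading=0, pen down
FD 9.1: (0,0) -> (9.1,0) [heading=0, draw]
FD 9.5: (9.1,0) -> (18.6,0) [heading=0, draw]
REPEAT 3 [
  -- iteration 1/3 --
  LT 135: heading 0 -> 135
  FD 14.7: (18.6,0) -> (8.206,10.394) [heading=135, draw]
  PD: pen down
  -- iteration 2/3 --
  LT 135: heading 135 -> 270
  FD 14.7: (8.206,10.394) -> (8.206,-4.306) [heading=270, draw]
  PD: pen down
  -- iteration 3/3 --
  LT 135: heading 270 -> 45
  FD 14.7: (8.206,-4.306) -> (18.6,6.089) [heading=45, draw]
  PD: pen down
]
FD 14.7: (18.6,6.089) -> (28.994,16.483) [heading=45, draw]
FD 13.3: (28.994,16.483) -> (38.399,25.888) [heading=45, draw]
Final: pos=(38.399,25.888), heading=45, 7 segment(s) drawn
Segments drawn: 7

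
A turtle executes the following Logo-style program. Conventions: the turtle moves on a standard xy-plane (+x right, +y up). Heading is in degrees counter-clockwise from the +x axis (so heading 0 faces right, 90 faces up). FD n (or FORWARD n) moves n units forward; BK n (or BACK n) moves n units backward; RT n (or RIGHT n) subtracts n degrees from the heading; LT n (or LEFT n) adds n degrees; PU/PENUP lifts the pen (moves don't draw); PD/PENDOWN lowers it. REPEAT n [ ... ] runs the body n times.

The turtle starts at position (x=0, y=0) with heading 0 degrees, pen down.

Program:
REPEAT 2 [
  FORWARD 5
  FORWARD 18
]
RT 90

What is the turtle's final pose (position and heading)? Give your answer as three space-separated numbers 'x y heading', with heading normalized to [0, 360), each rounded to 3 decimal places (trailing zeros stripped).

Executing turtle program step by step:
Start: pos=(0,0), heading=0, pen down
REPEAT 2 [
  -- iteration 1/2 --
  FD 5: (0,0) -> (5,0) [heading=0, draw]
  FD 18: (5,0) -> (23,0) [heading=0, draw]
  -- iteration 2/2 --
  FD 5: (23,0) -> (28,0) [heading=0, draw]
  FD 18: (28,0) -> (46,0) [heading=0, draw]
]
RT 90: heading 0 -> 270
Final: pos=(46,0), heading=270, 4 segment(s) drawn

Answer: 46 0 270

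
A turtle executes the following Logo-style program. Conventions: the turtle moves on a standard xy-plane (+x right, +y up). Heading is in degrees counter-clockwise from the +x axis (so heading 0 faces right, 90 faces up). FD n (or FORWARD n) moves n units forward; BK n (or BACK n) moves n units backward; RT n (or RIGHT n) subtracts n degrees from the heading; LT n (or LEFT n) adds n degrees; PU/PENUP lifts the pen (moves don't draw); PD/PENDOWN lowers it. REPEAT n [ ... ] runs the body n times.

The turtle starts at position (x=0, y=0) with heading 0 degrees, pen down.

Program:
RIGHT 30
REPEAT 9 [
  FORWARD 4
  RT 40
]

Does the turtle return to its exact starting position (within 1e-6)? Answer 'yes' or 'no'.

Answer: yes

Derivation:
Executing turtle program step by step:
Start: pos=(0,0), heading=0, pen down
RT 30: heading 0 -> 330
REPEAT 9 [
  -- iteration 1/9 --
  FD 4: (0,0) -> (3.464,-2) [heading=330, draw]
  RT 40: heading 330 -> 290
  -- iteration 2/9 --
  FD 4: (3.464,-2) -> (4.832,-5.759) [heading=290, draw]
  RT 40: heading 290 -> 250
  -- iteration 3/9 --
  FD 4: (4.832,-5.759) -> (3.464,-9.518) [heading=250, draw]
  RT 40: heading 250 -> 210
  -- iteration 4/9 --
  FD 4: (3.464,-9.518) -> (0,-11.518) [heading=210, draw]
  RT 40: heading 210 -> 170
  -- iteration 5/9 --
  FD 4: (0,-11.518) -> (-3.939,-10.823) [heading=170, draw]
  RT 40: heading 170 -> 130
  -- iteration 6/9 --
  FD 4: (-3.939,-10.823) -> (-6.51,-7.759) [heading=130, draw]
  RT 40: heading 130 -> 90
  -- iteration 7/9 --
  FD 4: (-6.51,-7.759) -> (-6.51,-3.759) [heading=90, draw]
  RT 40: heading 90 -> 50
  -- iteration 8/9 --
  FD 4: (-6.51,-3.759) -> (-3.939,-0.695) [heading=50, draw]
  RT 40: heading 50 -> 10
  -- iteration 9/9 --
  FD 4: (-3.939,-0.695) -> (0,0) [heading=10, draw]
  RT 40: heading 10 -> 330
]
Final: pos=(0,0), heading=330, 9 segment(s) drawn

Start position: (0, 0)
Final position: (0, 0)
Distance = 0; < 1e-6 -> CLOSED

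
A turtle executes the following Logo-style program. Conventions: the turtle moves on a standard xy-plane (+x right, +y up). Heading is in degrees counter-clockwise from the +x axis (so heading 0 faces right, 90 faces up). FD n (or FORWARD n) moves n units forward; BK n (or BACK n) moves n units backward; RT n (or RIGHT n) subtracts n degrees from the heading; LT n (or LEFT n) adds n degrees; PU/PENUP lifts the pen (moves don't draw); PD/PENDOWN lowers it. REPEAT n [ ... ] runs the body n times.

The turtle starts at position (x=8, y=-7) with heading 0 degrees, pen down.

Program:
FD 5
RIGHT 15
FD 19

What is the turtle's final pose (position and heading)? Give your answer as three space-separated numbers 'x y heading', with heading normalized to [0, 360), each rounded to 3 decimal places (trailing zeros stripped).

Answer: 31.353 -11.918 345

Derivation:
Executing turtle program step by step:
Start: pos=(8,-7), heading=0, pen down
FD 5: (8,-7) -> (13,-7) [heading=0, draw]
RT 15: heading 0 -> 345
FD 19: (13,-7) -> (31.353,-11.918) [heading=345, draw]
Final: pos=(31.353,-11.918), heading=345, 2 segment(s) drawn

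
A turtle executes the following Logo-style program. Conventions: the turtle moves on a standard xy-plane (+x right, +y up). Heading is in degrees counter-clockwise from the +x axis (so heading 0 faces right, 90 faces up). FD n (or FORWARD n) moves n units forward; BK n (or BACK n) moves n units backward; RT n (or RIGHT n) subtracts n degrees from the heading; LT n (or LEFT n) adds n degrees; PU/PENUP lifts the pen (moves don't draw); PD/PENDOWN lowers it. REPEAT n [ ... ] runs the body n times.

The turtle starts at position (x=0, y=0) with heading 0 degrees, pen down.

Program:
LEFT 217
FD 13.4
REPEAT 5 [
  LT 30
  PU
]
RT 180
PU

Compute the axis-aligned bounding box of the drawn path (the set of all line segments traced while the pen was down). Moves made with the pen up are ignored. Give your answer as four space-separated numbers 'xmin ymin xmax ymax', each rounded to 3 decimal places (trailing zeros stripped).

Executing turtle program step by step:
Start: pos=(0,0), heading=0, pen down
LT 217: heading 0 -> 217
FD 13.4: (0,0) -> (-10.702,-8.064) [heading=217, draw]
REPEAT 5 [
  -- iteration 1/5 --
  LT 30: heading 217 -> 247
  PU: pen up
  -- iteration 2/5 --
  LT 30: heading 247 -> 277
  PU: pen up
  -- iteration 3/5 --
  LT 30: heading 277 -> 307
  PU: pen up
  -- iteration 4/5 --
  LT 30: heading 307 -> 337
  PU: pen up
  -- iteration 5/5 --
  LT 30: heading 337 -> 7
  PU: pen up
]
RT 180: heading 7 -> 187
PU: pen up
Final: pos=(-10.702,-8.064), heading=187, 1 segment(s) drawn

Segment endpoints: x in {-10.702, 0}, y in {-8.064, 0}
xmin=-10.702, ymin=-8.064, xmax=0, ymax=0

Answer: -10.702 -8.064 0 0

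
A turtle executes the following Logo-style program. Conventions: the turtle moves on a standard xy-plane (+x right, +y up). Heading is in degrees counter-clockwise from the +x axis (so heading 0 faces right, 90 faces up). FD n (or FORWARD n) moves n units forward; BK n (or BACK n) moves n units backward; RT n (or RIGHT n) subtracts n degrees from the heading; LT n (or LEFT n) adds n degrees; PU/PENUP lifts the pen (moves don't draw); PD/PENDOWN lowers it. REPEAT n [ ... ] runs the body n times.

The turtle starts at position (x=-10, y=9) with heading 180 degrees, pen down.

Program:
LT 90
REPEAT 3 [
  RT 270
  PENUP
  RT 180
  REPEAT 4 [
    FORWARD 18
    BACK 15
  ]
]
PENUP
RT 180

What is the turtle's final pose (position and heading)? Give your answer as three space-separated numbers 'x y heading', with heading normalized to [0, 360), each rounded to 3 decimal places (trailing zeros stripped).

Answer: -10 21 180

Derivation:
Executing turtle program step by step:
Start: pos=(-10,9), heading=180, pen down
LT 90: heading 180 -> 270
REPEAT 3 [
  -- iteration 1/3 --
  RT 270: heading 270 -> 0
  PU: pen up
  RT 180: heading 0 -> 180
  REPEAT 4 [
    -- iteration 1/4 --
    FD 18: (-10,9) -> (-28,9) [heading=180, move]
    BK 15: (-28,9) -> (-13,9) [heading=180, move]
    -- iteration 2/4 --
    FD 18: (-13,9) -> (-31,9) [heading=180, move]
    BK 15: (-31,9) -> (-16,9) [heading=180, move]
    -- iteration 3/4 --
    FD 18: (-16,9) -> (-34,9) [heading=180, move]
    BK 15: (-34,9) -> (-19,9) [heading=180, move]
    -- iteration 4/4 --
    FD 18: (-19,9) -> (-37,9) [heading=180, move]
    BK 15: (-37,9) -> (-22,9) [heading=180, move]
  ]
  -- iteration 2/3 --
  RT 270: heading 180 -> 270
  PU: pen up
  RT 180: heading 270 -> 90
  REPEAT 4 [
    -- iteration 1/4 --
    FD 18: (-22,9) -> (-22,27) [heading=90, move]
    BK 15: (-22,27) -> (-22,12) [heading=90, move]
    -- iteration 2/4 --
    FD 18: (-22,12) -> (-22,30) [heading=90, move]
    BK 15: (-22,30) -> (-22,15) [heading=90, move]
    -- iteration 3/4 --
    FD 18: (-22,15) -> (-22,33) [heading=90, move]
    BK 15: (-22,33) -> (-22,18) [heading=90, move]
    -- iteration 4/4 --
    FD 18: (-22,18) -> (-22,36) [heading=90, move]
    BK 15: (-22,36) -> (-22,21) [heading=90, move]
  ]
  -- iteration 3/3 --
  RT 270: heading 90 -> 180
  PU: pen up
  RT 180: heading 180 -> 0
  REPEAT 4 [
    -- iteration 1/4 --
    FD 18: (-22,21) -> (-4,21) [heading=0, move]
    BK 15: (-4,21) -> (-19,21) [heading=0, move]
    -- iteration 2/4 --
    FD 18: (-19,21) -> (-1,21) [heading=0, move]
    BK 15: (-1,21) -> (-16,21) [heading=0, move]
    -- iteration 3/4 --
    FD 18: (-16,21) -> (2,21) [heading=0, move]
    BK 15: (2,21) -> (-13,21) [heading=0, move]
    -- iteration 4/4 --
    FD 18: (-13,21) -> (5,21) [heading=0, move]
    BK 15: (5,21) -> (-10,21) [heading=0, move]
  ]
]
PU: pen up
RT 180: heading 0 -> 180
Final: pos=(-10,21), heading=180, 0 segment(s) drawn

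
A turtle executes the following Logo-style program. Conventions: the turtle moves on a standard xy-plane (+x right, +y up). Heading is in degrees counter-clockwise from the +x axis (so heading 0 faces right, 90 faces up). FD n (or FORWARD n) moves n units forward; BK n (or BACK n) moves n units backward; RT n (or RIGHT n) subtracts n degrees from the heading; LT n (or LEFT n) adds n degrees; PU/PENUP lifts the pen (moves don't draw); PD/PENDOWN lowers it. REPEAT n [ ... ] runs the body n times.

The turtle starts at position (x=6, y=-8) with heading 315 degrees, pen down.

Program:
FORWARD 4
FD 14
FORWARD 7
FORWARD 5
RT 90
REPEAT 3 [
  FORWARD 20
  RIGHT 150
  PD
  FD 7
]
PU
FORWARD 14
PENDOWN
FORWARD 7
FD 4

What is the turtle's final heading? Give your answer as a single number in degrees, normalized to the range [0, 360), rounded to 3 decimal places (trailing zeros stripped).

Executing turtle program step by step:
Start: pos=(6,-8), heading=315, pen down
FD 4: (6,-8) -> (8.828,-10.828) [heading=315, draw]
FD 14: (8.828,-10.828) -> (18.728,-20.728) [heading=315, draw]
FD 7: (18.728,-20.728) -> (23.678,-25.678) [heading=315, draw]
FD 5: (23.678,-25.678) -> (27.213,-29.213) [heading=315, draw]
RT 90: heading 315 -> 225
REPEAT 3 [
  -- iteration 1/3 --
  FD 20: (27.213,-29.213) -> (13.071,-43.355) [heading=225, draw]
  RT 150: heading 225 -> 75
  PD: pen down
  FD 7: (13.071,-43.355) -> (14.883,-36.594) [heading=75, draw]
  -- iteration 2/3 --
  FD 20: (14.883,-36.594) -> (20.059,-17.275) [heading=75, draw]
  RT 150: heading 75 -> 285
  PD: pen down
  FD 7: (20.059,-17.275) -> (21.871,-24.037) [heading=285, draw]
  -- iteration 3/3 --
  FD 20: (21.871,-24.037) -> (27.047,-43.355) [heading=285, draw]
  RT 150: heading 285 -> 135
  PD: pen down
  FD 7: (27.047,-43.355) -> (22.098,-38.406) [heading=135, draw]
]
PU: pen up
FD 14: (22.098,-38.406) -> (12.198,-28.506) [heading=135, move]
PD: pen down
FD 7: (12.198,-28.506) -> (7.248,-23.556) [heading=135, draw]
FD 4: (7.248,-23.556) -> (4.42,-20.728) [heading=135, draw]
Final: pos=(4.42,-20.728), heading=135, 12 segment(s) drawn

Answer: 135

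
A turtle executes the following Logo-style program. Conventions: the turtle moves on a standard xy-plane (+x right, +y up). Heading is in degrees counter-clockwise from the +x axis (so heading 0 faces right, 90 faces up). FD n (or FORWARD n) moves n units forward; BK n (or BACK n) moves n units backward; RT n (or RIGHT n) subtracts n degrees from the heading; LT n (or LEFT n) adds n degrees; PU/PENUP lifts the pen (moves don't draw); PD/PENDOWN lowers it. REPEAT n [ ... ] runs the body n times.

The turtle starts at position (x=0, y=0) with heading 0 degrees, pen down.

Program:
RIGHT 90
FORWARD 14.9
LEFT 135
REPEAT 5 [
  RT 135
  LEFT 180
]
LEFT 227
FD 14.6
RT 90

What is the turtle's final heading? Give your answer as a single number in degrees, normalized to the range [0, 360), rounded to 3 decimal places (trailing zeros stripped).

Answer: 47

Derivation:
Executing turtle program step by step:
Start: pos=(0,0), heading=0, pen down
RT 90: heading 0 -> 270
FD 14.9: (0,0) -> (0,-14.9) [heading=270, draw]
LT 135: heading 270 -> 45
REPEAT 5 [
  -- iteration 1/5 --
  RT 135: heading 45 -> 270
  LT 180: heading 270 -> 90
  -- iteration 2/5 --
  RT 135: heading 90 -> 315
  LT 180: heading 315 -> 135
  -- iteration 3/5 --
  RT 135: heading 135 -> 0
  LT 180: heading 0 -> 180
  -- iteration 4/5 --
  RT 135: heading 180 -> 45
  LT 180: heading 45 -> 225
  -- iteration 5/5 --
  RT 135: heading 225 -> 90
  LT 180: heading 90 -> 270
]
LT 227: heading 270 -> 137
FD 14.6: (0,-14.9) -> (-10.678,-4.943) [heading=137, draw]
RT 90: heading 137 -> 47
Final: pos=(-10.678,-4.943), heading=47, 2 segment(s) drawn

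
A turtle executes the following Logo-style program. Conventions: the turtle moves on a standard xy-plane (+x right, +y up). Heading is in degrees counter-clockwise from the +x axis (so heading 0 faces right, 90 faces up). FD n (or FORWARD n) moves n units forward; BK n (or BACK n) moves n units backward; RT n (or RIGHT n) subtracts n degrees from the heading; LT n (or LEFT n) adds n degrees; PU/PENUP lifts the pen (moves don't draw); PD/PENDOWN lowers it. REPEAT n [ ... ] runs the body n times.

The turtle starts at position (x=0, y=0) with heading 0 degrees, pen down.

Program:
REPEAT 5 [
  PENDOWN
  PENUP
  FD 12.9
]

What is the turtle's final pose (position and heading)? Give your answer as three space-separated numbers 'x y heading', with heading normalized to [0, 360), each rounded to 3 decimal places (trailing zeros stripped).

Answer: 64.5 0 0

Derivation:
Executing turtle program step by step:
Start: pos=(0,0), heading=0, pen down
REPEAT 5 [
  -- iteration 1/5 --
  PD: pen down
  PU: pen up
  FD 12.9: (0,0) -> (12.9,0) [heading=0, move]
  -- iteration 2/5 --
  PD: pen down
  PU: pen up
  FD 12.9: (12.9,0) -> (25.8,0) [heading=0, move]
  -- iteration 3/5 --
  PD: pen down
  PU: pen up
  FD 12.9: (25.8,0) -> (38.7,0) [heading=0, move]
  -- iteration 4/5 --
  PD: pen down
  PU: pen up
  FD 12.9: (38.7,0) -> (51.6,0) [heading=0, move]
  -- iteration 5/5 --
  PD: pen down
  PU: pen up
  FD 12.9: (51.6,0) -> (64.5,0) [heading=0, move]
]
Final: pos=(64.5,0), heading=0, 0 segment(s) drawn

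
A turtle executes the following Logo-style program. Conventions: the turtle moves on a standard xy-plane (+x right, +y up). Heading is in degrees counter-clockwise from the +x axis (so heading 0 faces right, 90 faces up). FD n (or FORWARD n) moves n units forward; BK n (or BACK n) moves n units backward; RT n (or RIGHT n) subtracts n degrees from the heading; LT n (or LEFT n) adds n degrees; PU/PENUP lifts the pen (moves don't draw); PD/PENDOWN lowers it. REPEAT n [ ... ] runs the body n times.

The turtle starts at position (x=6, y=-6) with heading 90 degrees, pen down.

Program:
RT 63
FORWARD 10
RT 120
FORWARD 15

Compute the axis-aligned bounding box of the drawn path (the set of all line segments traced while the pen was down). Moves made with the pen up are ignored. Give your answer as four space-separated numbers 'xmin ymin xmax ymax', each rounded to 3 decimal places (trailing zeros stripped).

Answer: 6 -16.44 14.91 -1.46

Derivation:
Executing turtle program step by step:
Start: pos=(6,-6), heading=90, pen down
RT 63: heading 90 -> 27
FD 10: (6,-6) -> (14.91,-1.46) [heading=27, draw]
RT 120: heading 27 -> 267
FD 15: (14.91,-1.46) -> (14.125,-16.44) [heading=267, draw]
Final: pos=(14.125,-16.44), heading=267, 2 segment(s) drawn

Segment endpoints: x in {6, 14.125, 14.91}, y in {-16.44, -6, -1.46}
xmin=6, ymin=-16.44, xmax=14.91, ymax=-1.46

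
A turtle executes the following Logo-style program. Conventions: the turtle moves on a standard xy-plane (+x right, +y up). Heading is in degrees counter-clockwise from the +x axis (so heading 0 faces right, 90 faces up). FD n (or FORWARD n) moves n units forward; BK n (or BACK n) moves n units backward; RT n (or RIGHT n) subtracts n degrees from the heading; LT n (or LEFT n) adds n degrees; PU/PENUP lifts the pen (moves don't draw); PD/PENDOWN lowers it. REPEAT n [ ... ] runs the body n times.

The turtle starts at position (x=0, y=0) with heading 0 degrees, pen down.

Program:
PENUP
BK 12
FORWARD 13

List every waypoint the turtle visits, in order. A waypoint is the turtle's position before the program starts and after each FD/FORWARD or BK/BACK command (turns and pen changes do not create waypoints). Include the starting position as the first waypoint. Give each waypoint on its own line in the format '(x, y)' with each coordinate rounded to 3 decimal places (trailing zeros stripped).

Executing turtle program step by step:
Start: pos=(0,0), heading=0, pen down
PU: pen up
BK 12: (0,0) -> (-12,0) [heading=0, move]
FD 13: (-12,0) -> (1,0) [heading=0, move]
Final: pos=(1,0), heading=0, 0 segment(s) drawn
Waypoints (3 total):
(0, 0)
(-12, 0)
(1, 0)

Answer: (0, 0)
(-12, 0)
(1, 0)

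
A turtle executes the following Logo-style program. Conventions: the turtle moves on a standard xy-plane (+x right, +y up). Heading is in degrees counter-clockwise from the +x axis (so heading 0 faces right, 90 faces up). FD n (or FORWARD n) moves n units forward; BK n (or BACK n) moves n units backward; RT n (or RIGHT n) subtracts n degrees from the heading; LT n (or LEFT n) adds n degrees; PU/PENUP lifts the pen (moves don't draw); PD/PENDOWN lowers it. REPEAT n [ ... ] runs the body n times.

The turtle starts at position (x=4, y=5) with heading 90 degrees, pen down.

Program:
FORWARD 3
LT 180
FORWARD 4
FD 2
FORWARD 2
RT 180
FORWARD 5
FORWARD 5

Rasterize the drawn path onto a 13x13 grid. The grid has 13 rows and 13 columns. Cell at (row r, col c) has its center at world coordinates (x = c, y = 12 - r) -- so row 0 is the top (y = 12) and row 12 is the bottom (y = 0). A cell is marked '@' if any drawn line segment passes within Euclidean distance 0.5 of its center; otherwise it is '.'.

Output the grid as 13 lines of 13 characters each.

Segment 0: (4,5) -> (4,8)
Segment 1: (4,8) -> (4,4)
Segment 2: (4,4) -> (4,2)
Segment 3: (4,2) -> (4,0)
Segment 4: (4,0) -> (4,5)
Segment 5: (4,5) -> (4,10)

Answer: .............
.............
....@........
....@........
....@........
....@........
....@........
....@........
....@........
....@........
....@........
....@........
....@........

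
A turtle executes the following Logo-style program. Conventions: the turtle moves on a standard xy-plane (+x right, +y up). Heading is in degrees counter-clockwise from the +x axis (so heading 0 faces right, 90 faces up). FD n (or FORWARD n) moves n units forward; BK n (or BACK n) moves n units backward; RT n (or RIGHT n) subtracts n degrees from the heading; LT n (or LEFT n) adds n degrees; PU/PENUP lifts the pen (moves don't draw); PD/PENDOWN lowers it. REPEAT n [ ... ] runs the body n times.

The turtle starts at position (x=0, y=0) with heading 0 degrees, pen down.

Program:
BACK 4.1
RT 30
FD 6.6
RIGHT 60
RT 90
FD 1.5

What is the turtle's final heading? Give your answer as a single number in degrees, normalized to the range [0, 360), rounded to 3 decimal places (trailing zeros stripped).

Executing turtle program step by step:
Start: pos=(0,0), heading=0, pen down
BK 4.1: (0,0) -> (-4.1,0) [heading=0, draw]
RT 30: heading 0 -> 330
FD 6.6: (-4.1,0) -> (1.616,-3.3) [heading=330, draw]
RT 60: heading 330 -> 270
RT 90: heading 270 -> 180
FD 1.5: (1.616,-3.3) -> (0.116,-3.3) [heading=180, draw]
Final: pos=(0.116,-3.3), heading=180, 3 segment(s) drawn

Answer: 180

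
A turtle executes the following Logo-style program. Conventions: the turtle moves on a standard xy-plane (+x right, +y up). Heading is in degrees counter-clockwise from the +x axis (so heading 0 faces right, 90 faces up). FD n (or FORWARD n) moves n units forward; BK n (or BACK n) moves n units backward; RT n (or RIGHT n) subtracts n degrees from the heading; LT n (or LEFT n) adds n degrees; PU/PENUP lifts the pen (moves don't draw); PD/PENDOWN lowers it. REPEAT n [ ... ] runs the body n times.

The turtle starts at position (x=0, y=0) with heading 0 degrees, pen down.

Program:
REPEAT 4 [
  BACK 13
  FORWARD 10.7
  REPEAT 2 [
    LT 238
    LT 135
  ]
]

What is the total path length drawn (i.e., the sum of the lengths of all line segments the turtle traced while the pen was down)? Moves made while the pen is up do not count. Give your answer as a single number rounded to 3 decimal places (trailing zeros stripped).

Executing turtle program step by step:
Start: pos=(0,0), heading=0, pen down
REPEAT 4 [
  -- iteration 1/4 --
  BK 13: (0,0) -> (-13,0) [heading=0, draw]
  FD 10.7: (-13,0) -> (-2.3,0) [heading=0, draw]
  REPEAT 2 [
    -- iteration 1/2 --
    LT 238: heading 0 -> 238
    LT 135: heading 238 -> 13
    -- iteration 2/2 --
    LT 238: heading 13 -> 251
    LT 135: heading 251 -> 26
  ]
  -- iteration 2/4 --
  BK 13: (-2.3,0) -> (-13.984,-5.699) [heading=26, draw]
  FD 10.7: (-13.984,-5.699) -> (-4.367,-1.008) [heading=26, draw]
  REPEAT 2 [
    -- iteration 1/2 --
    LT 238: heading 26 -> 264
    LT 135: heading 264 -> 39
    -- iteration 2/2 --
    LT 238: heading 39 -> 277
    LT 135: heading 277 -> 52
  ]
  -- iteration 3/4 --
  BK 13: (-4.367,-1.008) -> (-12.371,-11.252) [heading=52, draw]
  FD 10.7: (-12.371,-11.252) -> (-5.783,-2.821) [heading=52, draw]
  REPEAT 2 [
    -- iteration 1/2 --
    LT 238: heading 52 -> 290
    LT 135: heading 290 -> 65
    -- iteration 2/2 --
    LT 238: heading 65 -> 303
    LT 135: heading 303 -> 78
  ]
  -- iteration 4/4 --
  BK 13: (-5.783,-2.821) -> (-8.486,-15.537) [heading=78, draw]
  FD 10.7: (-8.486,-15.537) -> (-6.261,-5.07) [heading=78, draw]
  REPEAT 2 [
    -- iteration 1/2 --
    LT 238: heading 78 -> 316
    LT 135: heading 316 -> 91
    -- iteration 2/2 --
    LT 238: heading 91 -> 329
    LT 135: heading 329 -> 104
  ]
]
Final: pos=(-6.261,-5.07), heading=104, 8 segment(s) drawn

Segment lengths:
  seg 1: (0,0) -> (-13,0), length = 13
  seg 2: (-13,0) -> (-2.3,0), length = 10.7
  seg 3: (-2.3,0) -> (-13.984,-5.699), length = 13
  seg 4: (-13.984,-5.699) -> (-4.367,-1.008), length = 10.7
  seg 5: (-4.367,-1.008) -> (-12.371,-11.252), length = 13
  seg 6: (-12.371,-11.252) -> (-5.783,-2.821), length = 10.7
  seg 7: (-5.783,-2.821) -> (-8.486,-15.537), length = 13
  seg 8: (-8.486,-15.537) -> (-6.261,-5.07), length = 10.7
Total = 94.8

Answer: 94.8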